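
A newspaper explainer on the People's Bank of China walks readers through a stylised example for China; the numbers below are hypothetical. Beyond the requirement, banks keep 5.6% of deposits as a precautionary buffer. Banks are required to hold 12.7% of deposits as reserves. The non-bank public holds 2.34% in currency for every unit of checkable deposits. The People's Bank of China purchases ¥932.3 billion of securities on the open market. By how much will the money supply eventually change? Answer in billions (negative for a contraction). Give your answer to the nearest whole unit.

¥4623 billion

The money multiplier is m = (1 + c) / (rr + e + c) = (1 + 0.0234) / (0.127 + 0.056 + 0.0234) ≈ 4.9583.
The purchase adds 932.3 billion of base, so ΔM = m × ΔMB = 4.9583 × (+932.3) ≈ 4622.6231 billion.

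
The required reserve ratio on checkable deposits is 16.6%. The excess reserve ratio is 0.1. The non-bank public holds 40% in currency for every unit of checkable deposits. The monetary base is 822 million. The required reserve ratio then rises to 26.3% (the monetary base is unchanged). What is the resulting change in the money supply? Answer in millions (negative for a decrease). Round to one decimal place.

Initially m₁ = (1 + 0.4) / (0.166 + 0.1 + 0.4) ≈ 2.10210, so M₁ = 2.10210 × 822 = 1727.9262 million.
After the change m₂ = (1 + 0.4) / (0.263 + 0.1 + 0.4) ≈ 1.83486, so M₂ = 1.83486 × 822 ≈ 1508.2549 million.
ΔM = M₂ − M₁ = 1508.2549 − 1727.9262 = -219.6713 million.

-219.7 million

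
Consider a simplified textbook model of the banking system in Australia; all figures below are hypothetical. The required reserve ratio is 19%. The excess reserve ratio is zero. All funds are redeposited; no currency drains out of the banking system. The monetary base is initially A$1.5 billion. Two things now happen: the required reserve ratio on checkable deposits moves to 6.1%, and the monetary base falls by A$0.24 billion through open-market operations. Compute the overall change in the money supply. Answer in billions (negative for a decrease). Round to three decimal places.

Before: m₁ = 1 / (0.19) ≈ 5.26316, MB₁ = 1.5, so M₁ = 5.26316 × 1.5 ≈ 7.8947 billion.
After: m₂ = 1 / (0.061) ≈ 16.39344, MB₂ = 1.5 − 0.24 = 1.26, so M₂ = 16.39344 × 1.26 ≈ 20.6557 billion.
ΔM = M₂ − M₁ = 20.6557 − 7.8947 = 12.761 billion.

A$12.761 billion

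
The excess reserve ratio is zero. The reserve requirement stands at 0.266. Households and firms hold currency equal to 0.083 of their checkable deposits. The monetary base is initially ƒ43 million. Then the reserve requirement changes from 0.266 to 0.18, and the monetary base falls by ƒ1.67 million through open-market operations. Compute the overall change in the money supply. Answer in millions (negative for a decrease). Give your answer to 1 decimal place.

Before: m₁ = (1 + 0.083) / (0.266 + 0.083) ≈ 3.1032, MB₁ = 43, so M₁ = 3.1032 × 43 = 133.4376 million.
After: m₂ = (1 + 0.083) / (0.18 + 0.083) ≈ 4.1179, MB₂ = 43 − 1.67 = 41.33, so M₂ = 4.1179 × 41.33 ≈ 170.1928 million.
ΔM = M₂ − M₁ = 170.1928 − 133.4376 = 36.7552 million.

ƒ36.8 million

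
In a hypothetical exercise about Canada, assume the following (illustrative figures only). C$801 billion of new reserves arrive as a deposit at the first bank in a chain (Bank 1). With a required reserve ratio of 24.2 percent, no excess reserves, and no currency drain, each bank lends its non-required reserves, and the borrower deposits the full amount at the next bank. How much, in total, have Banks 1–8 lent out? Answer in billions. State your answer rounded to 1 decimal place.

Bank i lends (1 − rr)^i of the original deposit: Bank 1 lends 801·0.7580 = 607.1580, Bank 2 lends 801·0.7580² ≈ 460.2258, and so on.
Summing a geometric series: total = 801·[0.7580·(1 − 0.7580^8) / (1 − 0.7580)] ≈ 2235.4912 billion.

C$2235.5 billion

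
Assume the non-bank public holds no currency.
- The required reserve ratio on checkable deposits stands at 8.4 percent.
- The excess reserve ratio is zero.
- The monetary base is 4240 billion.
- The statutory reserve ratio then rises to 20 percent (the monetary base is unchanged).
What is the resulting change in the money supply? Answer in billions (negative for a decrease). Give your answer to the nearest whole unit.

Initially m₁ = 1 / (0.084) ≈ 11.90476, so M₁ = 11.90476 × 4240 = 50476.1824 billion.
After the change m₂ = 1 / (0.2) = 5, so M₂ = 5 × 4240 = 21200 billion.
ΔM = M₂ − M₁ = 21200 − 50476.1824 = -29276.1824 billion.

-29276 billion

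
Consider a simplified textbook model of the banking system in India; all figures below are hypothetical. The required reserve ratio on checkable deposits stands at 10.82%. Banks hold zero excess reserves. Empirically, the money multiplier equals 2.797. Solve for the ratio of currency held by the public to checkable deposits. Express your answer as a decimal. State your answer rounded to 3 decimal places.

Using m = 2.797. From m = (1 + c)/(c + rr + e), rearranging gives 1 + c = m·(c + rr + e), so c·(1 − m) = m·(rr + e) − 1.
Hence c = [m·(rr + e) − 1]/(1 − m) = [2.797 × (0.1082 + 0) − 1] / (1 − 2.797) ≈ 0.388072.

0.388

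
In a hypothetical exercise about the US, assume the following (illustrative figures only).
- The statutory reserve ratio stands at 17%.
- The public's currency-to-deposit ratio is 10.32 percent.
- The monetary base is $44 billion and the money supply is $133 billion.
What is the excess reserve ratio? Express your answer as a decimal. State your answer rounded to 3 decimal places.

Using m = M/MB = 133/44 ≈ 3.022727. Since m = (1 + c)/(c + rr + e), the denominator satisfies c + rr + e = (1 + c)/m = (1 + 0.1032) / 3.022727 ≈ 0.364968.
With c = 0.1032 and rr = 0.17, the excess reserve ratio is 0.364968 − 0.1032 − 0.17 = 0.091768.

0.092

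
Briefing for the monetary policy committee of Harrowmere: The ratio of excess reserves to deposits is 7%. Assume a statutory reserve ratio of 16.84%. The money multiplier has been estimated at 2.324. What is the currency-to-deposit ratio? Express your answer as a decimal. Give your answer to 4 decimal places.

Using m = 2.324. From m = (1 + c)/(c + rr + e), rearranging gives 1 + c = m·(c + rr + e), so c·(1 − m) = m·(rr + e) − 1.
Hence c = [m·(rr + e) − 1]/(1 − m) = [2.324 × (0.1684 + 0.07) − 1] / (1 − 2.324) ≈ 0.336827.

0.3368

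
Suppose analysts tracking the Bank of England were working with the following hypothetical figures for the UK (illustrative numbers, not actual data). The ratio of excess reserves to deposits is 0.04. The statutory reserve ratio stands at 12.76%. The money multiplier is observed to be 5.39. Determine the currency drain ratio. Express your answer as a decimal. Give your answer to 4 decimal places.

Using m = 5.39. From m = (1 + c)/(c + rr + e), rearranging gives 1 + c = m·(c + rr + e), so c·(1 − m) = m·(rr + e) − 1.
Hence c = [m·(rr + e) − 1]/(1 − m) = [5.39 × (0.1276 + 0.04) − 1] / (1 − 5.39) ≈ 0.022013.

0.0220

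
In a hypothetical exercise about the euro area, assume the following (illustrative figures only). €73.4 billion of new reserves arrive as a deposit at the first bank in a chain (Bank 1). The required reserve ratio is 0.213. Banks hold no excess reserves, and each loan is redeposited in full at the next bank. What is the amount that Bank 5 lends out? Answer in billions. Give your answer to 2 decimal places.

€22.16 billion

Each bank lends a fraction (1 − rr) = 0.7870 of the deposit it receives, so Bank 5 receives 73.4·0.7870^4 and lends 73.4·0.7870^5 ≈ 22.1600 billion.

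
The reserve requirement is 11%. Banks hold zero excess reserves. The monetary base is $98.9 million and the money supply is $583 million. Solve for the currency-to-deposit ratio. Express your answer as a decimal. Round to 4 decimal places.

0.0718

Using m = M/MB = 583/98.9 ≈ 5.894843. From m = (1 + c)/(c + rr + e), rearranging gives 1 + c = m·(c + rr + e), so c·(1 − m) = m·(rr + e) − 1.
Hence c = [m·(rr + e) − 1]/(1 − m) = [5.894843 × (0.11 + 0) − 1] / (1 − 5.894843) ≈ 0.071824.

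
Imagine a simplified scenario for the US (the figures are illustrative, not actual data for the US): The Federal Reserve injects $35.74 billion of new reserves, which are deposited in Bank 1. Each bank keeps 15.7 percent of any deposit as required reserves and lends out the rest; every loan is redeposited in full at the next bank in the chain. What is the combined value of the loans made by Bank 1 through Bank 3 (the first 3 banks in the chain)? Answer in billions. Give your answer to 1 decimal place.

Bank i lends (1 − rr)^i of the original deposit: Bank 1 lends 35.74·0.8430 ≈ 30.1288, Bank 2 lends 35.74·0.8430² ≈ 25.3986, and so on.
Summing a geometric series: total = 35.74·[0.8430·(1 − 0.8430^3) / (1 − 0.8430)] ≈ 76.9384 billion.

$76.9 billion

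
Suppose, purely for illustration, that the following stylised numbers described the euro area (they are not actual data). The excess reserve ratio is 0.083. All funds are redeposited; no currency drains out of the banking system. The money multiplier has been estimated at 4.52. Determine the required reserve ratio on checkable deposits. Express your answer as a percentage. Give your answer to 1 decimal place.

Using m = 4.52. Since m = (1 + c)/(c + rr + e), the denominator satisfies c + rr + e = (1 + c)/m = (1 + 0) / 4.52 ≈ 0.221239.
With c = 0 and e = 0.083, the required reserve ratio on checkable deposits is 0.221239 − 0 − 0.083 = 0.138239.

13.8%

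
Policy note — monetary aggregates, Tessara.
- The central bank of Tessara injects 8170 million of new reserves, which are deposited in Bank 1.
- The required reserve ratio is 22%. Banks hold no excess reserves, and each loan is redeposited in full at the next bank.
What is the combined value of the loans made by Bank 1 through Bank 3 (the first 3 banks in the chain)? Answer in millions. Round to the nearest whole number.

15220 million

Bank i lends (1 − rr)^i of the original deposit: Bank 1 lends 8170·0.7800 = 6372.6000, Bank 2 lends 8170·0.7800² = 4970.6280, and so on.
Summing a geometric series: total = 8170·[0.7800·(1 − 0.7800^3) / (1 − 0.7800)] ≈ 15220.3178 million.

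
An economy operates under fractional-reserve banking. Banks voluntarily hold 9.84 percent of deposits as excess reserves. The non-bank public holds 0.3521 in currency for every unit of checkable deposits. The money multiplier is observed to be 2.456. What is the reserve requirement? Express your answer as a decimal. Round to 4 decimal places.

Using m = 2.456. Since m = (1 + c)/(c + rr + e), the denominator satisfies c + rr + e = (1 + c)/m = (1 + 0.3521) / 2.456 ≈ 0.550529.
With c = 0.3521 and e = 0.0984, the reserve requirement is 0.550529 − 0.3521 − 0.0984 = 0.100029.

0.1000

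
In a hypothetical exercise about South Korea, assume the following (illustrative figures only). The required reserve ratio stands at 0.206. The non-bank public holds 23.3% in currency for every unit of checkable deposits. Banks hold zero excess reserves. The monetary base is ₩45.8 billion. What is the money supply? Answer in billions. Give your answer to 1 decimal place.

₩128.6 billion

The money multiplier is m = (1 + c) / (rr + c) = (1 + 0.233) / (0.206 + 0.233) ≈ 2.8087.
So M = m × MB = 2.8087 × 45.8 ≈ 128.6385 billion.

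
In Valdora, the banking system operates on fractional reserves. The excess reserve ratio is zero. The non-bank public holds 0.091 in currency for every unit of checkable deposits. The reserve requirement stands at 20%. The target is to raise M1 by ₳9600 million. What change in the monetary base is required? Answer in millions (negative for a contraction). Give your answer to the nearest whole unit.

The money multiplier is m = (1 + c) / (rr + c) = (1 + 0.091) / (0.2 + 0.091) ≈ 3.74914.
ΔMB = ΔM / m = (+9600) / 3.74914 ≈ 2560.5872 million.

₳2561 million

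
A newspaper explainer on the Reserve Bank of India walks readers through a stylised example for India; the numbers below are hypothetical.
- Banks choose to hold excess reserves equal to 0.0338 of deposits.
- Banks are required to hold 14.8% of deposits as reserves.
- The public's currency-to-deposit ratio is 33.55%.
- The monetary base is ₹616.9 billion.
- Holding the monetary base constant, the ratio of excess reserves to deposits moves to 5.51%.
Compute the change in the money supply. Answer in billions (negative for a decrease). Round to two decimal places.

-62.98 billion

Initially m₁ = (1 + 0.3355) / (0.148 + 0.0338 + 0.3355) ≈ 2.581674, so M₁ = 2.581674 × 616.9 ≈ 1592.6347 billion.
After the change m₂ = (1 + 0.3355) / (0.148 + 0.0551 + 0.3355) ≈ 2.479577, so M₂ = 2.479577 × 616.9 ≈ 1529.6511 billion.
ΔM = M₂ − M₁ = 1529.6511 − 1592.6347 = -62.9836 billion.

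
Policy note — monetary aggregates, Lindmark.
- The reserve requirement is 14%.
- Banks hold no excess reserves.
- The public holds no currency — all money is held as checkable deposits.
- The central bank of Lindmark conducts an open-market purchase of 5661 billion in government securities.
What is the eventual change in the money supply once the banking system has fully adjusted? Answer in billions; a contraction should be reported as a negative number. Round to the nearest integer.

40436 billion

The simple money multiplier is m = 1/rr = 1/0.14 ≈ 7.14286.
An open-market purchase increases the monetary base by 5661 billion, so ΔM = m × ΔMB = 7.14286 × 5661 ≈ 40435.7305 billion.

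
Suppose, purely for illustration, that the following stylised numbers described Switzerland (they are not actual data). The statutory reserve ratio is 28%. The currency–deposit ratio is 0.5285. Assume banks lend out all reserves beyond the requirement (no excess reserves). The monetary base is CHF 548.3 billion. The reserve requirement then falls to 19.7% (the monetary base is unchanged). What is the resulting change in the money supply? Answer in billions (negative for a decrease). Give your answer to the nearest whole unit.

Initially m₁ = (1 + 0.5285) / (0.28 + 0.5285) ≈ 1.8905, so M₁ = 1.8905 × 548.3 ≈ 1036.5611 billion.
After the change m₂ = (1 + 0.5285) / (0.197 + 0.5285) ≈ 2.1068, so M₂ = 2.1068 × 548.3 ≈ 1155.1584 billion.
ΔM = M₂ − M₁ = 1155.1584 − 1036.5611 = 118.5973 billion.

CHF 119 billion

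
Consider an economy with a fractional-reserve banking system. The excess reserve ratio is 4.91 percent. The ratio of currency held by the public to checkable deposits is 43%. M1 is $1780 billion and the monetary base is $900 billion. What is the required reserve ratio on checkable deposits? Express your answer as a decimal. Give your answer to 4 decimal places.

0.2439

Using m = M/MB = 1780/900 ≈ 1.977778. Since m = (1 + c)/(c + rr + e), the denominator satisfies c + rr + e = (1 + c)/m = (1 + 0.43) / 1.977778 ≈ 0.723034.
With c = 0.43 and e = 0.0491, the required reserve ratio on checkable deposits is 0.723034 − 0.43 − 0.0491 = 0.243934.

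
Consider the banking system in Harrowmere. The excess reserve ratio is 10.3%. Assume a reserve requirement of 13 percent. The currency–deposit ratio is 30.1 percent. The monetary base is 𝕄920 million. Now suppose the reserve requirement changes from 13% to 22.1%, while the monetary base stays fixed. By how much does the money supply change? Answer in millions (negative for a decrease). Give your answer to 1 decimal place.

Initially m₁ = (1 + 0.301) / (0.13 + 0.103 + 0.301) ≈ 2.43633, so M₁ = 2.43633 × 920 = 2241.4236 million.
After the change m₂ = (1 + 0.301) / (0.221 + 0.103 + 0.301) = 2.08160, so M₂ = 2.08160 × 920 = 1915.072 million.
ΔM = M₂ − M₁ = 1915.072 − 2241.4236 = -326.3516 million.

-326.4 million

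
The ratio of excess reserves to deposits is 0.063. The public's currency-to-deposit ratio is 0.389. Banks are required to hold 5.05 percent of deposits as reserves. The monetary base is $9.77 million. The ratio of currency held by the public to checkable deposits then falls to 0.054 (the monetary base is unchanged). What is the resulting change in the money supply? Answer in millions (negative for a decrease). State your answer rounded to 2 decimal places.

$34.47 million

Initially m₁ = (1 + 0.389) / (0.0505 + 0.063 + 0.389) ≈ 2.7642, so M₁ = 2.7642 × 9.77 ≈ 27.0062 million.
After the change m₂ = (1 + 0.054) / (0.0505 + 0.063 + 0.054) ≈ 6.2925, so M₂ = 6.2925 × 9.77 ≈ 61.4777 million.
ΔM = M₂ − M₁ = 61.4777 − 27.0062 = 34.4715 million.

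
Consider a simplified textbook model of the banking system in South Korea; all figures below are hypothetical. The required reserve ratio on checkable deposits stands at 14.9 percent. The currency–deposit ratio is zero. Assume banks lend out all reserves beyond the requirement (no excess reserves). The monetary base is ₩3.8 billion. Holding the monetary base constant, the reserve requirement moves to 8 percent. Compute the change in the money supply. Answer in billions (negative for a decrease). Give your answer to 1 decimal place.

₩22.0 billion

Initially m₁ = 1 / (0.149) ≈ 6.7114, so M₁ = 6.7114 × 3.8 ≈ 25.5033 billion.
After the change m₂ = 1 / (0.08) = 12.5, so M₂ = 12.5 × 3.8 = 47.5 billion.
ΔM = M₂ − M₁ = 47.5 − 25.5033 = 21.9967 billion.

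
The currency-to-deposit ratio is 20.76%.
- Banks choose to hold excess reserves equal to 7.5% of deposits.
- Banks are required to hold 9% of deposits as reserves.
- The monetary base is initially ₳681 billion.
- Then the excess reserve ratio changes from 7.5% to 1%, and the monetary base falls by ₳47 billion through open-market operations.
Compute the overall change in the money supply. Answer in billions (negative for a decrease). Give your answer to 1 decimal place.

₳281.9 billion

Before: m₁ = (1 + 0.2076) / (0.09 + 0.075 + 0.2076) ≈ 3.24101, MB₁ = 681, so M₁ = 3.24101 × 681 ≈ 2207.1278 billion.
After: m₂ = (1 + 0.2076) / (0.09 + 0.01 + 0.2076) ≈ 3.92588, MB₂ = 681 − 47 = 634, so M₂ = 3.92588 × 634 ≈ 2489.0079 billion.
ΔM = M₂ − M₁ = 2489.0079 − 2207.1278 = 281.8801 billion.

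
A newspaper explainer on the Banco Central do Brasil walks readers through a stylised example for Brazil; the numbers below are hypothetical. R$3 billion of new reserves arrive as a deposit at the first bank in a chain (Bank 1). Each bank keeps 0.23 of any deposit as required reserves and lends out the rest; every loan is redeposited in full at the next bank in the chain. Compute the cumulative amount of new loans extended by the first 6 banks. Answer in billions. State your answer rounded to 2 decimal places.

Bank i lends (1 − rr)^i of the original deposit: Bank 1 lends 3·0.7700 = 2.3100, Bank 2 lends 3·0.7700² = 1.7787, and so on.
Summing a geometric series: total = 3·[0.7700·(1 − 0.7700^6) / (1 − 0.7700)] ≈ 7.9502 billion.

R$7.95 billion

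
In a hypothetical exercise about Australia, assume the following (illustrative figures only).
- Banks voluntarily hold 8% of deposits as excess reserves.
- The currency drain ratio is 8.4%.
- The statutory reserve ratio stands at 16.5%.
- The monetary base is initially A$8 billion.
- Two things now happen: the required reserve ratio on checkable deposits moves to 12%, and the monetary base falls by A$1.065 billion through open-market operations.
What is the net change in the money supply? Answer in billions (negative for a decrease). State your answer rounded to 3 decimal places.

Before: m₁ = (1 + 0.084) / (0.165 + 0.08 + 0.084) ≈ 3.29483, MB₁ = 8, so M₁ = 3.29483 × 8 ≈ 26.3586 billion.
After: m₂ = (1 + 0.084) / (0.12 + 0.08 + 0.084) ≈ 3.81690, MB₂ = 8 − 1.065 = 6.935, so M₂ = 3.81690 × 6.935 ≈ 26.4702 billion.
ΔM = M₂ − M₁ = 26.4702 − 26.3586 = 0.1116 billion.

A$0.112 billion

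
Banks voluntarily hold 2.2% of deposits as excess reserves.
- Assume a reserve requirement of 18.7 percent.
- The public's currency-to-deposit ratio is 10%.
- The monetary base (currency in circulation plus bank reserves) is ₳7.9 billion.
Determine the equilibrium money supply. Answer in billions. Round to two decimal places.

₳28.12 billion

The money multiplier is m = (1 + c) / (rr + e + c) = (1 + 0.1) / (0.187 + 0.022 + 0.1) ≈ 3.5599.
So M = m × MB = 3.5599 × 7.9 ≈ 28.1232 billion.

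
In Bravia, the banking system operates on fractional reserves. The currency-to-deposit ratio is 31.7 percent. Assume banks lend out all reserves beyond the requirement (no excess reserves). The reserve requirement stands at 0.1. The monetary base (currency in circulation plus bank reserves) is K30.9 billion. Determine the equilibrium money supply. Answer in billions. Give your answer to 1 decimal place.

The money multiplier is m = (1 + c) / (rr + c) = (1 + 0.317) / (0.1 + 0.317) ≈ 3.1583.
So M = m × MB = 3.1583 × 30.9 ≈ 97.5915 billion.

K97.6 billion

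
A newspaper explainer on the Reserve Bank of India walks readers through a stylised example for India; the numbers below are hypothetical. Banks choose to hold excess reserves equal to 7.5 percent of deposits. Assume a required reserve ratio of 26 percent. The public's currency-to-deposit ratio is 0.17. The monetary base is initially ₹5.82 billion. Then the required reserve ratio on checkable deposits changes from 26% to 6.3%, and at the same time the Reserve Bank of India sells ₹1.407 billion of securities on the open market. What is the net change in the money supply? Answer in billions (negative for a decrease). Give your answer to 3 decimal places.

₹3.280 billion

Before: m₁ = (1 + 0.17) / (0.26 + 0.075 + 0.17) ≈ 2.31683, MB₁ = 5.82, so M₁ = 2.31683 × 5.82 ≈ 13.484 billion.
After: m₂ = (1 + 0.17) / (0.063 + 0.075 + 0.17) ≈ 3.79870, MB₂ = 5.82 − 1.407 = 4.413, so M₂ = 3.79870 × 4.413 ≈ 16.7637 billion.
ΔM = M₂ − M₁ = 16.7637 − 13.484 = 3.2797 billion.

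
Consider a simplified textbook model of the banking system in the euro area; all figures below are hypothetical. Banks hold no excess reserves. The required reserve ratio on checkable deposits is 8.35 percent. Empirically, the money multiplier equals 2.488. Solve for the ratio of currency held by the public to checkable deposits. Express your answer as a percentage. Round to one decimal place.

53.2%

Using m = 2.488. From m = (1 + c)/(c + rr + e), rearranging gives 1 + c = m·(c + rr + e), so c·(1 − m) = m·(rr + e) − 1.
Hence c = [m·(rr + e) − 1]/(1 − m) = [2.488 × (0.0835 + 0) − 1] / (1 − 2.488) ≈ 0.532427.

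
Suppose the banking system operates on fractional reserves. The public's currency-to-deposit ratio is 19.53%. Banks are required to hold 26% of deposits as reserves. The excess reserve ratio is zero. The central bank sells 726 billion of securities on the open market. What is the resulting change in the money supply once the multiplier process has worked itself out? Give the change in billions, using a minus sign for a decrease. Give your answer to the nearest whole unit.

The money multiplier is m = (1 + c) / (rr + c) = (1 + 0.1953) / (0.26 + 0.1953) ≈ 2.6253.
The sale removes 726 billion of base, so ΔM = m × ΔMB = 2.6253 × (−726) = -1905.9678 billion.

-1906 billion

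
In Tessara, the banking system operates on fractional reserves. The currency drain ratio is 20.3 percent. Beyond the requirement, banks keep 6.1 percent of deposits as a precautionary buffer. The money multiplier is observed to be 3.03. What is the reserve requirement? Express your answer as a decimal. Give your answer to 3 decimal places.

0.133

Using m = 3.03. Since m = (1 + c)/(c + rr + e), the denominator satisfies c + rr + e = (1 + c)/m = (1 + 0.203) / 3.03 ≈ 0.397030.
With c = 0.203 and e = 0.061, the reserve requirement is 0.397030 − 0.203 − 0.061 = 0.13303.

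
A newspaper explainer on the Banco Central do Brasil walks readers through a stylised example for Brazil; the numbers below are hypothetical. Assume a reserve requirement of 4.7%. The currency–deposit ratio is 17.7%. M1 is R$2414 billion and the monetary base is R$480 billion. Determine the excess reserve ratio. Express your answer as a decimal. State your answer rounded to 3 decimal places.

0.010

Using m = M/MB = 2414/480 ≈ 5.029167. Since m = (1 + c)/(c + rr + e), the denominator satisfies c + rr + e = (1 + c)/m = (1 + 0.177) / 5.029167 ≈ 0.234035.
With c = 0.177 and rr = 0.047, the excess reserve ratio is 0.234035 − 0.177 − 0.047 = 0.010035.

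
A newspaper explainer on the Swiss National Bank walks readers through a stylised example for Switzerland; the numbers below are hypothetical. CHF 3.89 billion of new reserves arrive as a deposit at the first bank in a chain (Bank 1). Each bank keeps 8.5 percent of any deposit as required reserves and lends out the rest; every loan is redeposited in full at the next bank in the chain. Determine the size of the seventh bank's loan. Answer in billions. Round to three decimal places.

Each bank lends a fraction (1 − rr) = 0.9150 of the deposit it receives, so Bank 7 receives 3.89·0.9150^6 and lends 3.89·0.9150^7 ≈ 2.0888 billion.

CHF 2.089 billion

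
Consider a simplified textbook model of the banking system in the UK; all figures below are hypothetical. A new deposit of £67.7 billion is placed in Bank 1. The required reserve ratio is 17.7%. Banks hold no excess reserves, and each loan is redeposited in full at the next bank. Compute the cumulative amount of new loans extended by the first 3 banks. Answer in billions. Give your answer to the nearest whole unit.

Bank i lends (1 − rr)^i of the original deposit: Bank 1 lends 67.7·0.8230 = 55.7171, Bank 2 lends 67.7·0.8230² ≈ 45.8552, and so on.
Summing a geometric series: total = 67.7·[0.8230·(1 − 0.8230^3) / (1 − 0.8230)] ≈ 139.3111 billion.

£139 billion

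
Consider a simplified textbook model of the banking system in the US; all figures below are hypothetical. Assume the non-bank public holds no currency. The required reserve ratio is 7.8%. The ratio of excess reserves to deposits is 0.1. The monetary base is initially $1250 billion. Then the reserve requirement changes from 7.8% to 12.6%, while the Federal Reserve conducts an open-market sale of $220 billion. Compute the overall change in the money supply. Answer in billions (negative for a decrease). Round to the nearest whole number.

Before: m₁ = 1 / (0.078 + 0.1) ≈ 5.61798, MB₁ = 1250, so M₁ = 5.61798 × 1250 = 7022.475 billion.
After: m₂ = 1 / (0.126 + 0.1) ≈ 4.42478, MB₂ = 1250 − 220 = 1030, so M₂ = 4.42478 × 1030 = 4557.5234 billion.
ΔM = M₂ − M₁ = 4557.5234 − 7022.475 = -2464.9516 billion.

-2465 billion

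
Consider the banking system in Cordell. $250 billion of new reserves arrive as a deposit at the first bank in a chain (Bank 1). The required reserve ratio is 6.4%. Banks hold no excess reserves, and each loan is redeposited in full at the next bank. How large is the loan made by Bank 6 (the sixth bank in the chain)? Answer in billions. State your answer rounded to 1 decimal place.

$168.1 billion

Each bank lends a fraction (1 − rr) = 0.9360 of the deposit it receives, so Bank 6 receives 250·0.9360^5 and lends 250·0.9360^6 ≈ 168.1106 billion.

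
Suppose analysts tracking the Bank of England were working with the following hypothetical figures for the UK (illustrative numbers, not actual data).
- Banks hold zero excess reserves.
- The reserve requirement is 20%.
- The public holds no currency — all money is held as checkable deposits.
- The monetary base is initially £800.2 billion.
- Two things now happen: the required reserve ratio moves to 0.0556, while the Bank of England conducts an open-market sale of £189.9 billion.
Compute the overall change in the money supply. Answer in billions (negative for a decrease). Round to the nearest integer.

Before: m₁ = 1 / (0.2) = 5, MB₁ = 800.2, so M₁ = 5 × 800.2 = 4001 billion.
After: m₂ = 1 / (0.0556) ≈ 17.9856, MB₂ = 800.2 − 189.9 = 610.3, so M₂ = 17.9856 × 610.3 ≈ 10976.6117 billion.
ΔM = M₂ − M₁ = 10976.6117 − 4001 = 6975.6117 billion.

£6976 billion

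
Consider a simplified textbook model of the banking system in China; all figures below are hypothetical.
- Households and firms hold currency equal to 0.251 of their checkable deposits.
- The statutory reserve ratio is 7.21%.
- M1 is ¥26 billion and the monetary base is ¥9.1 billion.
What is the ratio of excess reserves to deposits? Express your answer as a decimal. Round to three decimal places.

Using m = M/MB = 26/9.1 ≈ 2.857143. Since m = (1 + c)/(c + rr + e), the denominator satisfies c + rr + e = (1 + c)/m = (1 + 0.251) / 2.857143 ≈ 0.437850.
With c = 0.251 and rr = 0.0721, the ratio of excess reserves to deposits is 0.437850 − 0.251 − 0.0721 = 0.11475.

0.115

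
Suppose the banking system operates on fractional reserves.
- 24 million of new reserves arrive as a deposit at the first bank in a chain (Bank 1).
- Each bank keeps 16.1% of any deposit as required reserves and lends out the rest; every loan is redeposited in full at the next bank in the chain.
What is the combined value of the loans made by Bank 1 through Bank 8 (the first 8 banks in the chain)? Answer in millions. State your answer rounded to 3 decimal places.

94.361 million

Bank i lends (1 − rr)^i of the original deposit: Bank 1 lends 24·0.8390 = 20.1360, Bank 2 lends 24·0.8390² ≈ 16.8941, and so on.
Summing a geometric series: total = 24·[0.8390·(1 − 0.8390^8) / (1 − 0.8390)] ≈ 94.3609 million.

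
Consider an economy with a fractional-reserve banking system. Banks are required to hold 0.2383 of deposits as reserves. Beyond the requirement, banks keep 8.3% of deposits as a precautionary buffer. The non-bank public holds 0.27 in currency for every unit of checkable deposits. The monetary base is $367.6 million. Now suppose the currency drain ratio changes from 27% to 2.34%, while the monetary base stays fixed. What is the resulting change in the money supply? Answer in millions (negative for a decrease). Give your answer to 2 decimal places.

Initially m₁ = (1 + 0.27) / (0.2383 + 0.083 + 0.27) ≈ 2.147810, so M₁ = 2.147810 × 367.6 ≈ 789.535 million.
After the change m₂ = (1 + 0.0234) / (0.2383 + 0.083 + 0.0234) ≈ 2.968959, so M₂ = 2.968959 × 367.6 ≈ 1091.3893 million.
ΔM = M₂ − M₁ = 1091.3893 − 789.535 = 301.8543 million.

$301.85 million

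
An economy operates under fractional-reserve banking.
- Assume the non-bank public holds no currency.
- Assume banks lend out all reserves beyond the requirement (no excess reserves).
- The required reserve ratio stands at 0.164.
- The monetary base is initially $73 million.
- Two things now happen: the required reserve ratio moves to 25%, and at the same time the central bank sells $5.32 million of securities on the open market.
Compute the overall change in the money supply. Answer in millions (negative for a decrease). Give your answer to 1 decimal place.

Before: m₁ = 1 / (0.164) ≈ 6.0976, MB₁ = 73, so M₁ = 6.0976 × 73 = 445.1248 million.
After: m₂ = 1 / (0.25) = 4, MB₂ = 73 − 5.32 = 67.68, so M₂ = 4 × 67.68 = 270.72 million.
ΔM = M₂ − M₁ = 270.72 − 445.1248 = -174.4048 million.

-174.4 million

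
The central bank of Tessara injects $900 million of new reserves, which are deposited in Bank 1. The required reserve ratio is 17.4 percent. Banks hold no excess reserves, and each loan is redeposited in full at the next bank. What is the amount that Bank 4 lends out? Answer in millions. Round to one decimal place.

Each bank lends a fraction (1 − rr) = 0.8260 of the deposit it receives, so Bank 4 receives 900·0.8260^3 and lends 900·0.8260^4 ≈ 418.9505 million.

$419.0 million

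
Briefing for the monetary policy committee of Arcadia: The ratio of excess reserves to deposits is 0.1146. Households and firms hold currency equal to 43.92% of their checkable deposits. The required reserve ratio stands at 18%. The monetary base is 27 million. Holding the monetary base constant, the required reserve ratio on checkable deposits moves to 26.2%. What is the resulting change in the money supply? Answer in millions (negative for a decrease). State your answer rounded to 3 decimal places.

-5.323 million

Initially m₁ = (1 + 0.4392) / (0.18 + 0.1146 + 0.4392) ≈ 1.961297, so M₁ = 1.961297 × 27 ≈ 52.955 million.
After the change m₂ = (1 + 0.4392) / (0.262 + 0.1146 + 0.4392) ≈ 1.764158, so M₂ = 1.764158 × 27 ≈ 47.6323 million.
ΔM = M₂ − M₁ = 47.6323 − 52.955 = -5.3227 million.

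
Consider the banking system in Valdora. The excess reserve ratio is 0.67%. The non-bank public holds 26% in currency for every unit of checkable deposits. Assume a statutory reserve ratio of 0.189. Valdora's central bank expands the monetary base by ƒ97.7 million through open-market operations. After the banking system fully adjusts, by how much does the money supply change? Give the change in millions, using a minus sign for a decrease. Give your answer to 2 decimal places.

The money multiplier is m = (1 + c) / (rr + e + c) = (1 + 0.26) / (0.189 + 0.0067 + 0.26) ≈ 2.76498.
The purchase adds 97.7 million of base, so ΔM = m × ΔMB = 2.76498 × (+97.7) ≈ 270.1385 million.

ƒ270.14 million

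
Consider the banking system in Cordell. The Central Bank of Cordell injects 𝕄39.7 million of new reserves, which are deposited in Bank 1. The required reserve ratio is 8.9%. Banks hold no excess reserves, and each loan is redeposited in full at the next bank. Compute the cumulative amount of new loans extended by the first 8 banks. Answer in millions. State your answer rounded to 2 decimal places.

𝕄213.59 million

Bank i lends (1 − rr)^i of the original deposit: Bank 1 lends 39.7·0.9110 = 36.1667, Bank 2 lends 39.7·0.9110² ≈ 32.9479, and so on.
Summing a geometric series: total = 39.7·[0.9110·(1 − 0.9110^8) / (1 − 0.9110)] ≈ 213.5857 million.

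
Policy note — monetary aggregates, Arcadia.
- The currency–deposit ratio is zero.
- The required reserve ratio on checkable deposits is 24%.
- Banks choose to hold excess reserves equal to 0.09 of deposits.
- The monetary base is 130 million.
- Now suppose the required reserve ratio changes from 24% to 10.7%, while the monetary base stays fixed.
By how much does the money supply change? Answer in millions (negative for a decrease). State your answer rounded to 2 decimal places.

265.96 million

Initially m₁ = 1 / (0.24 + 0.09) ≈ 3.030303, so M₁ = 3.030303 × 130 ≈ 393.9394 million.
After the change m₂ = 1 / (0.107 + 0.09) ≈ 5.076142, so M₂ = 5.076142 × 130 ≈ 659.8985 million.
ΔM = M₂ − M₁ = 659.8985 − 393.9394 = 265.9591 million.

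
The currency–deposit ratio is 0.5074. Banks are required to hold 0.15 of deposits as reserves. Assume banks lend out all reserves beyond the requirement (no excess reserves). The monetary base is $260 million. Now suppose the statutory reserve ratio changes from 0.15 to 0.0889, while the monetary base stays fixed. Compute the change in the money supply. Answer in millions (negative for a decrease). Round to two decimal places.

Initially m₁ = (1 + 0.5074) / (0.15 + 0.5074) ≈ 2.292972, so M₁ = 2.292972 × 260 ≈ 596.1727 million.
After the change m₂ = (1 + 0.5074) / (0.0889 + 0.5074) ≈ 2.527922, so M₂ = 2.527922 × 260 ≈ 657.2597 million.
ΔM = M₂ − M₁ = 657.2597 − 596.1727 = 61.087 million.

$61.09 million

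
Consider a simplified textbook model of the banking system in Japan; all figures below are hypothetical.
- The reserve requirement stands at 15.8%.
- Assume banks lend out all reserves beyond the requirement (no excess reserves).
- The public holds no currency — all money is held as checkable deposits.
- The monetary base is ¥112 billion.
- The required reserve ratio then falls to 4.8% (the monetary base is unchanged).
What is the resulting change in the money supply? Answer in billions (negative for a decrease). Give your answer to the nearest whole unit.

Initially m₁ = 1 / (0.158) ≈ 6.3291, so M₁ = 6.3291 × 112 = 708.8592 billion.
After the change m₂ = 1 / (0.048) ≈ 20.8333, so M₂ = 20.8333 × 112 = 2333.3296 billion.
ΔM = M₂ − M₁ = 2333.3296 − 708.8592 = 1624.4704 billion.

¥1624 billion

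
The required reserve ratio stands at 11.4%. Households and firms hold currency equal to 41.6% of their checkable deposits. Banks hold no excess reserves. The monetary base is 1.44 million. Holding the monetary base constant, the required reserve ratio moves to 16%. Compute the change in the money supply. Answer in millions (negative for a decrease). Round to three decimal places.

Initially m₁ = (1 + 0.416) / (0.114 + 0.416) ≈ 2.67170, so M₁ = 2.67170 × 1.44 ≈ 3.8472 million.
After the change m₂ = (1 + 0.416) / (0.16 + 0.416) ≈ 2.45833, so M₂ = 2.45833 × 1.44 ≈ 3.54 million.
ΔM = M₂ − M₁ = 3.54 − 3.8472 = -0.3072 million.

-0.307 million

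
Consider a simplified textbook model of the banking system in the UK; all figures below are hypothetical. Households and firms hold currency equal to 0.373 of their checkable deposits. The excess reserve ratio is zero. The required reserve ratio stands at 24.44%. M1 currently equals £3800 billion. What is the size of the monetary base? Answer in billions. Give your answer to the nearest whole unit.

£1709 billion

The money multiplier is m = (1 + c) / (rr + c) = (1 + 0.373) / (0.2444 + 0.373) ≈ 2.22384.
MB = M / m = 3800 / 2.22384 ≈ 1708.756 billion.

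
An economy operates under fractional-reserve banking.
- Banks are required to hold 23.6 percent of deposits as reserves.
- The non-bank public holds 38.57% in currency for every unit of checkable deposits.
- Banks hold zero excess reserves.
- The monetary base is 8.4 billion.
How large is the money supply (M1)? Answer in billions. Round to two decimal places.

The money multiplier is m = (1 + c) / (rr + c) = (1 + 0.3857) / (0.236 + 0.3857) ≈ 2.2289.
So M = m × MB = 2.2289 × 8.4 ≈ 18.7228 billion.

18.72 billion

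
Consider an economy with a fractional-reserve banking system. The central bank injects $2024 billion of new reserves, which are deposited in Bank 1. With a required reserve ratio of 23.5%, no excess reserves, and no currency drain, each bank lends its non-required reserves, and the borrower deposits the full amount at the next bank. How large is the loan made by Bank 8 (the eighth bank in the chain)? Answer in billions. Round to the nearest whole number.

$237 billion

Each bank lends a fraction (1 − rr) = 0.7650 of the deposit it receives, so Bank 8 receives 2024·0.7650^7 and lends 2024·0.7650^8 ≈ 237.4116 billion.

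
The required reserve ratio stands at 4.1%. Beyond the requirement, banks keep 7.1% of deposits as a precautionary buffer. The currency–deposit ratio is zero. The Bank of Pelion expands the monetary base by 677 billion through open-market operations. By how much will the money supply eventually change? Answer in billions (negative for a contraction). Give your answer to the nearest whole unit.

The money multiplier is m = 1 / (rr + e) = 1 / (0.041 + 0.071) ≈ 8.9286.
The purchase adds 677 billion of base, so ΔM = m × ΔMB = 8.9286 × (+677) = 6044.6622 billion.

6045 billion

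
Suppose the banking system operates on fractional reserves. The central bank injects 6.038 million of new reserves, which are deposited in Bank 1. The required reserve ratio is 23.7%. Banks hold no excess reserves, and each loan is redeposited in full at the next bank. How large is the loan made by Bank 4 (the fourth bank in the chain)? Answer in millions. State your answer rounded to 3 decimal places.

Each bank lends a fraction (1 − rr) = 0.7630 of the deposit it receives, so Bank 4 receives 6.038·0.7630^3 and lends 6.038·0.7630^4 ≈ 2.0464 million.

2.046 million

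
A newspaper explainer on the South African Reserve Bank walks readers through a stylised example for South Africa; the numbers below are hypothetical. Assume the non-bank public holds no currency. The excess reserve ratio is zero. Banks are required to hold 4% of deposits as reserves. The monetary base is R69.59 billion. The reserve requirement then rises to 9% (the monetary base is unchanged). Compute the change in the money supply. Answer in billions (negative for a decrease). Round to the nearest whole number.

-967 billion

Initially m₁ = 1 / (0.04) = 25, so M₁ = 25 × 69.59 = 1739.75 billion.
After the change m₂ = 1 / (0.09) ≈ 11.1111, so M₂ = 11.1111 × 69.59 ≈ 773.2214 billion.
ΔM = M₂ − M₁ = 773.2214 − 1739.75 = -966.5286 billion.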